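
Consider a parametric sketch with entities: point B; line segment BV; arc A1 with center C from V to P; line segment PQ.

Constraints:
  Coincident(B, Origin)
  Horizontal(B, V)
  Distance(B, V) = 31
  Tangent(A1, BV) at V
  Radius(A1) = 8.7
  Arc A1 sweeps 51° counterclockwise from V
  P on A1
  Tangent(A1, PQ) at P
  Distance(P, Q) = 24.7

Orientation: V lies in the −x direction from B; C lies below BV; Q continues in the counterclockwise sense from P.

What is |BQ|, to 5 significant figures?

57.829

B is at the origin; BV is horizontal with |BV| = 31.0 and V on the −x side, so V = (-31.000, 0.0000). Tangency of A1 to BV means the radius CV is perpendicular to BV, so C = V + (0, -8.7) = (-31.000, -8.7000). On A1, V sits at bearing 90° from C; a 51° counterclockwise sweep puts P at bearing 141°, so P = C + 8.7·(cos 141°, sin 141°) = (-37.761, -3.2249). Tangency of A1 to PQ means the radius CP is perpendicular to PQ, so PQ runs along (−sin 141°, cos 141°); with |PQ| = 24.7, Q = (-53.305, -22.420). Then |BQ| = |Q − B| = 57.829.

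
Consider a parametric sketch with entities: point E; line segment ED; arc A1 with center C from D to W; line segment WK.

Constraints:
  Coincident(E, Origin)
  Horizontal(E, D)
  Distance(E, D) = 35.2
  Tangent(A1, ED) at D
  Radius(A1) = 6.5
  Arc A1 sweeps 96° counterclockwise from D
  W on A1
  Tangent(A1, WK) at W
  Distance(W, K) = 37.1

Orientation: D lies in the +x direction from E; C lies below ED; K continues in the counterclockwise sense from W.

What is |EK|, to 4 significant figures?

54.83

On A1, D sits at bearing 90° from C; a 96° counterclockwise sweep puts W at bearing 186°, so W = C + 6.5·(cos 186°, sin 186°) = (28.74, -7.179). Tangency of A1 to WK means the radius CW is perpendicular to WK, so WK runs along (−sin 186°, cos 186°); with |WK| = 37.1, K = (32.61, -44.08). Then |EK| = |K − E| = 54.83.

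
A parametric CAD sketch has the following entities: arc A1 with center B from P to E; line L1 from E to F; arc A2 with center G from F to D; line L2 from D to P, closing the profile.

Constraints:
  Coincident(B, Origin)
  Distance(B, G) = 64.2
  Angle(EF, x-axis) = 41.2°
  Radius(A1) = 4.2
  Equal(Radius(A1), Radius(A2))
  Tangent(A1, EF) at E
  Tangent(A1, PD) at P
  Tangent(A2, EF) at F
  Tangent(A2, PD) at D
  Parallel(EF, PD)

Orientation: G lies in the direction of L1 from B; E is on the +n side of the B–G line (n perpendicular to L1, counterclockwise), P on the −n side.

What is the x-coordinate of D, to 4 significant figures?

51.07

The slot axis is L1's direction at 41.2°, so u = (cos 41.2°, sin 41.2°) = (0.7524, 0.6587) and n = (−sin 41.2°, cos 41.2°) = (-0.6587, 0.7524). B is at the origin and G lies 64.2 along u from B, so G = 64.2·u = (48.31, 42.29). Tangency of A1 to both parallel lines with radius 4.2 puts E and P at B ± 4.2·n: E = (-2.766, 3.160), P = (2.766, -3.160). Equal radii place F and D the same way about G: F = G + 4.2·n = (45.54, 45.45), D = G − 4.2·n = (51.07, 39.13). So D.x = 51.07.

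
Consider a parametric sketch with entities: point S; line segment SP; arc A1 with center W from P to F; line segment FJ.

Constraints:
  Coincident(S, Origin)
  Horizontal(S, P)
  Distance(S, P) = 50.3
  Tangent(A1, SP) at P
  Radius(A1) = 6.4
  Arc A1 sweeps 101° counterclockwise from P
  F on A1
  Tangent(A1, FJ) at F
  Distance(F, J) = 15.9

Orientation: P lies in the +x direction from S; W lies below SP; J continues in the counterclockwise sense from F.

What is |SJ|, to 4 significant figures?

52.47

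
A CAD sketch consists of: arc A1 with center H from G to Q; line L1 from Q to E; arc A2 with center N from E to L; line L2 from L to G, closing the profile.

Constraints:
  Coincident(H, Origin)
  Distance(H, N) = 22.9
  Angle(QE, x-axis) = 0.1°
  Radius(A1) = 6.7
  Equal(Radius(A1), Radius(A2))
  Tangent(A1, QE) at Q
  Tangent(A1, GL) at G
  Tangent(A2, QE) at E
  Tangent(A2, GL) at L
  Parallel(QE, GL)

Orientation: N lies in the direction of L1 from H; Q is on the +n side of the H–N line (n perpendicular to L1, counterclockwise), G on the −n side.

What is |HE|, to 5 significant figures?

23.860

Tangency of A1 to both parallel lines with radius 6.7 puts Q and G at H ± 6.7·n: Q = (-0.011694, 6.7000), G = (0.011694, -6.7000). Equal radii place E and L the same way about N: E = N + 6.7·n = (22.888, 6.7400), L = N − 6.7·n = (22.912, -6.6600). Then |HE| = |E − H| = 23.860.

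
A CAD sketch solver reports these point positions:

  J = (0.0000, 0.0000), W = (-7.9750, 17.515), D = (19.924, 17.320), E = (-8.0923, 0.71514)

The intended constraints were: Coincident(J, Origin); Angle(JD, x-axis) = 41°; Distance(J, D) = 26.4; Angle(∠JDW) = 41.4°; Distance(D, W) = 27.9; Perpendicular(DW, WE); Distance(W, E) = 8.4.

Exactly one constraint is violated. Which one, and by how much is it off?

Distance(W, E) = 8.4 — off by 8.40.

J = (0.00, 0.00) ✓; JD at 41.00° ✓; |JD| = 26.40 ✓; ∠JDW = 41.40° ✓; |DW| = 27.90 ✓; ∠(DW, WE) = 90.00° ✓; |WE| = 16.80 ✗.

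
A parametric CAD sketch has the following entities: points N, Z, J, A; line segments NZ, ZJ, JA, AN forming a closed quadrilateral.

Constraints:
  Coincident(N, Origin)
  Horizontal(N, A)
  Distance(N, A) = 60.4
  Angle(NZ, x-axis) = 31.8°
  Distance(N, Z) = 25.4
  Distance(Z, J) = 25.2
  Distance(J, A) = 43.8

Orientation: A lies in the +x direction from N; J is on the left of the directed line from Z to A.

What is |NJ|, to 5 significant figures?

49.101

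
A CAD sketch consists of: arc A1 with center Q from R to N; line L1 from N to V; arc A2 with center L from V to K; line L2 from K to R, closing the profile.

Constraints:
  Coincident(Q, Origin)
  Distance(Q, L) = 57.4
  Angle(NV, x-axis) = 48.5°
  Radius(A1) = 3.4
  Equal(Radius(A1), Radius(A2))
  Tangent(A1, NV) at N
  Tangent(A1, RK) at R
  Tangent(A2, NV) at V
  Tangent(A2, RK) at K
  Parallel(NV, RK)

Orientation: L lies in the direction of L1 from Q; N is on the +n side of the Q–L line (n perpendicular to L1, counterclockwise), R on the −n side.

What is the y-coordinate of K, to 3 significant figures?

40.7

Tangency of A1 to both parallel lines with radius 3.4 puts N and R at Q ± 3.4·n: N = (-2.55, 2.25), R = (2.55, -2.25). Equal radii place V and K the same way about L: V = L + 3.4·n = (35.5, 45.2), K = L − 3.4·n = (40.6, 40.7). So K.y = 40.7.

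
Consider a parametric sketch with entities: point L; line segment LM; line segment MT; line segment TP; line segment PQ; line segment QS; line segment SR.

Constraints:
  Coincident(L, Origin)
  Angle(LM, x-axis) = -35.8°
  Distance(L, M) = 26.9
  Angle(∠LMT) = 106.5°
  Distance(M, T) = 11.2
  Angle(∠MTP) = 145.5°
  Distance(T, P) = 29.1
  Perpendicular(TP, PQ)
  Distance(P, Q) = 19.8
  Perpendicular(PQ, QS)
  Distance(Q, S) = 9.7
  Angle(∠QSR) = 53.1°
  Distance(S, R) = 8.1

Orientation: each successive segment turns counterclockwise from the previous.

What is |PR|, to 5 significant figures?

14.173

The perpendicularity gives QS at right angles to PQ, so QS runs at -107.80°; with |QS| = 9.7, S = (17.758, 15.638). ∠QSR = 53.1° gives SR at 19.100° from the x-axis; with |SR| = 8.1, R = (25.412, 18.288). Then |PR| = |R − P| = 14.173.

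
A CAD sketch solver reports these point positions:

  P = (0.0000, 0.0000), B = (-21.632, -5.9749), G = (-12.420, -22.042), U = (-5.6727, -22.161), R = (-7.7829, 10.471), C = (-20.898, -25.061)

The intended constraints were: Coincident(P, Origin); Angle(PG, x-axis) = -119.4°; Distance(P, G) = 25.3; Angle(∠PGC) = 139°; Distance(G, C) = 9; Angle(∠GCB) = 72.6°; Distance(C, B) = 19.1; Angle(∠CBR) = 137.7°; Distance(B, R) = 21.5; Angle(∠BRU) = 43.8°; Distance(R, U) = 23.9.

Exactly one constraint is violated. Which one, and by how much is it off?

Distance(R, U) = 23.9 — off by 8.80.

P = (0.00, 0.00) ✓; PG at -119.4° ✓; |PG| = 25.30 ✓; ∠PGC = 139.0° ✓; |GC| = 8.999 ✓; ∠GCB = 72.60° ✓; |CB| = 19.10 ✓; ∠CBR = 137.7° ✓; |BR| = 21.50 ✓; ∠BRU = 43.80° ✓; |RU| = 32.70 ✗.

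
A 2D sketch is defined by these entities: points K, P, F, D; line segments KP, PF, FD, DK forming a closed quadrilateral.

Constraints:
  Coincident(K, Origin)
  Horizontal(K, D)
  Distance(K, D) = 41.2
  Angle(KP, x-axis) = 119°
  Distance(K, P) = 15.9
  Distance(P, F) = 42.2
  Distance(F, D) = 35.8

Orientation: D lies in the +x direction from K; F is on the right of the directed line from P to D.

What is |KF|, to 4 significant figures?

26.30

Checks: |PF| = 42.20 ✓; |FD| = 35.80 ✓.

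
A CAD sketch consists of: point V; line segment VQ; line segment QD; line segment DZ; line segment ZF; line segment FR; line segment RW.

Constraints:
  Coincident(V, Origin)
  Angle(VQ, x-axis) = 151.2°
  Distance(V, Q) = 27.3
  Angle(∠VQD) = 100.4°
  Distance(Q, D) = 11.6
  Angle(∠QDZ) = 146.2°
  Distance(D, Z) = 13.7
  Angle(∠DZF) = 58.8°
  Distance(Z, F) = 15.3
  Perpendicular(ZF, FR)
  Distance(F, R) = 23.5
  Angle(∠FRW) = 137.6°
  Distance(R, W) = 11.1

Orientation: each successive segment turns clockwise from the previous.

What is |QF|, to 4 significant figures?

16.78

V is at the origin; VQ runs at 151.2° with length 27.3, so Q = (-23.92, 13.15). ∠VQD = 100.4° gives QD at 71.60° from the x-axis; with |QD| = 11.6, D = (-20.26, 24.16). ∠QDZ = 146.2° gives DZ at 37.80° from the x-axis; with |DZ| = 13.7, Z = (-9.437, 32.56). ∠DZF = 58.8° gives ZF at -83.40° from the x-axis; with |ZF| = 15.3, F = (-7.678, 17.36). Then |QF| = |F − Q| = 16.78.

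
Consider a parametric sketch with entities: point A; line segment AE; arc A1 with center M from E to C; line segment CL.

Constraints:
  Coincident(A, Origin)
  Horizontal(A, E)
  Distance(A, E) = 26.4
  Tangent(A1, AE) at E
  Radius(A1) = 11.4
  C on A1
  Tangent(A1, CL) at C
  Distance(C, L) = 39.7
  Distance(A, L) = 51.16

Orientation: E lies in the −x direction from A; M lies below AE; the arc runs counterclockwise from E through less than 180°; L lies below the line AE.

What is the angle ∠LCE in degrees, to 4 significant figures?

116.3°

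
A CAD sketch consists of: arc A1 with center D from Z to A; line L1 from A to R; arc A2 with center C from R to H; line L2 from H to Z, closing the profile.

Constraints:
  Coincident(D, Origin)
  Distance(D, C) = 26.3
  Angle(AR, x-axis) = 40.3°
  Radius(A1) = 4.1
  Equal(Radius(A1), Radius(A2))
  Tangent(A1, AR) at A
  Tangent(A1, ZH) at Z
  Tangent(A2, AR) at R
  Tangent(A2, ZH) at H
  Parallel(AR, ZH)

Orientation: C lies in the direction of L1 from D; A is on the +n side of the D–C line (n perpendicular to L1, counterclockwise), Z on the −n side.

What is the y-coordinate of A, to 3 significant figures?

3.13

The slot axis is L1's direction at 40.3°, so u = (cos 40.3°, sin 40.3°) = (0.763, 0.647) and n = (−sin 40.3°, cos 40.3°) = (-0.647, 0.763). D is at the origin and C lies 26.3 along u from D, so C = 26.3·u = (20.1, 17.0). Tangency of A1 to both parallel lines with radius 4.1 puts A and Z at D ± 4.1·n: A = (-2.65, 3.13), Z = (2.65, -3.13). So A.y = 3.13.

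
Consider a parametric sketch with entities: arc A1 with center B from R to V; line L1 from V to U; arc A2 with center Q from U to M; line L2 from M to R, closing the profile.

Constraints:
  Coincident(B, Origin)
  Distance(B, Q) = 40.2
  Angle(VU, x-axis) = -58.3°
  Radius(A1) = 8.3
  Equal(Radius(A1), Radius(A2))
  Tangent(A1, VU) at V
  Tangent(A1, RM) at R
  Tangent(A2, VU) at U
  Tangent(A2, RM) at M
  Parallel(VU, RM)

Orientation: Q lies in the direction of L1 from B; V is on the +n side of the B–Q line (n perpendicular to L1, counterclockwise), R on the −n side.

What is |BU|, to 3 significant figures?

41.0

The slot axis is L1's direction at -58.3°, so u = (cos -58.3°, sin -58.3°) = (0.525, -0.851) and n = (−sin -58.3°, cos -58.3°) = (0.851, 0.525). B is at the origin and Q lies 40.2 along u from B, so Q = 40.2·u = (21.1, -34.2). Tangency of A1 to both parallel lines with radius 8.3 puts V and R at B ± 8.3·n: V = (7.06, 4.36), R = (-7.06, -4.36). Equal radii place U and M the same way about Q: U = Q + 8.3·n = (28.2, -29.8), M = Q − 8.3·n = (14.1, -38.6). Then |BU| = |U − B| = 41.0.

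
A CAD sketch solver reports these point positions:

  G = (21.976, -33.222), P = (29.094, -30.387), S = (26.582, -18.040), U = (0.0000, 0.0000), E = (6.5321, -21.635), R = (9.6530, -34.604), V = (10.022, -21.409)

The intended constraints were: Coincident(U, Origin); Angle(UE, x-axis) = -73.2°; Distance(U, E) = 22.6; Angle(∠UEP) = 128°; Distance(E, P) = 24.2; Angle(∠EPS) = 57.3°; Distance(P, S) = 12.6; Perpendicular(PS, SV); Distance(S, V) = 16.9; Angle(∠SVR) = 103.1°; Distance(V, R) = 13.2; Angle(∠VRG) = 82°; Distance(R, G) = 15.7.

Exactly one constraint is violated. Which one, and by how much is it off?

Distance(R, G) = 15.7 — off by 3.30.

U = (0.00, 0.00) ✓; UE at -73.20° ✓; |UE| = 22.60 ✓; ∠UEP = 128.0° ✓; |EP| = 24.20 ✓; ∠EPS = 57.30° ✓; |PS| = 12.60 ✓; ∠(PS, SV) = 90.00° ✓; |SV| = 16.90 ✓; ∠SVR = 103.1° ✓; |VR| = 13.20 ✓; ∠VRG = 82.00° ✓; |RG| = 12.40 ✗.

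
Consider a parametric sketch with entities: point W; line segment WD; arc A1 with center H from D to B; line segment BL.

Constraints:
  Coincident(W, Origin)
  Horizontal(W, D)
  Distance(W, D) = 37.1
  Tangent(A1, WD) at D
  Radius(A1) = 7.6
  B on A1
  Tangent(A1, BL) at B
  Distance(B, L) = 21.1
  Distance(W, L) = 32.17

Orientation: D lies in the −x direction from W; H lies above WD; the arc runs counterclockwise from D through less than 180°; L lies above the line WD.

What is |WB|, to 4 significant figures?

30.49

W is at the origin; WD is horizontal with |WD| = 37.1 and D on the −x side, so D = (-37.10, 0.000). The tangent condition forces HD to be normal to WD, so H = D + (0, 7.6) = (-37.10, 7.600). Since HB ⟂ BL (tangency), |HL| = √(7.6² + 21.1²) = 22.43 regardless of where B sits on A1. So L lies on both circle(W, 32.17) and circle(H, 22.43); the above-WD intersection is L = (-21.62, 23.82). B is the foot of the tangent from L: B = (-30.15, 4.527).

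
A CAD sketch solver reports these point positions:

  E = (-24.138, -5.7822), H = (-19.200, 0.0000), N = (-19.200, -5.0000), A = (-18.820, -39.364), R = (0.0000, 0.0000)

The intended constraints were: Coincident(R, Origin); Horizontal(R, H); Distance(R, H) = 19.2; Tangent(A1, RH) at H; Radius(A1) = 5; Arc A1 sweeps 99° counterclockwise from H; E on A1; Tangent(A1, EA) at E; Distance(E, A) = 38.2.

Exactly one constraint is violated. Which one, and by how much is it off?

Distance(E, A) = 38.2 — off by 4.20.

R = (0.00, 0.00) ✓; R.y = 0.00, H.y = 0.00 ✓; |RH| = 19.20 ✓; ∠(NH, HR) = 90.00° ✓; |NH| = 5.000 ✓; bearing(N→E) − bearing(N→H) = 99.00° ✓; |NE| = 5.000 ✓; ∠(NE, EA) = 90.00° ✓; |EA| = 34.00 ✗.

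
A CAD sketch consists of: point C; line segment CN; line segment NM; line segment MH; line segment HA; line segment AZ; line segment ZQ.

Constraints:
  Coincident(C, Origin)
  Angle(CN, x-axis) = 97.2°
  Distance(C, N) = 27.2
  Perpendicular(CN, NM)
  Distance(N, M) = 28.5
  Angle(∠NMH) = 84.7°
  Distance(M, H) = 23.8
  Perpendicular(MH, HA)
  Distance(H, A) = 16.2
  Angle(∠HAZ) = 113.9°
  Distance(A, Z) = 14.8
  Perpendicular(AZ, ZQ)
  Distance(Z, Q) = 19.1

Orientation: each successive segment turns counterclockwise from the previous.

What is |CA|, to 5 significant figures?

11.333

C is at the origin; CN runs at 97.2° with length 27.2, so N = (-3.4091, 26.986). The perpendicularity gives NM at right angles to CN, so NM runs at -172.80°; with |NM| = 28.5, M = (-31.684, 23.414). ∠NMH = 84.7° gives MH at -77.500° from the x-axis; with |MH| = 23.8, H = (-26.533, 0.17768). MH ⟂ HA, so HA runs at 12.500°; with |HA| = 16.2, A = (-10.717, 3.6840). Then |CA| = |A − C| = 11.333.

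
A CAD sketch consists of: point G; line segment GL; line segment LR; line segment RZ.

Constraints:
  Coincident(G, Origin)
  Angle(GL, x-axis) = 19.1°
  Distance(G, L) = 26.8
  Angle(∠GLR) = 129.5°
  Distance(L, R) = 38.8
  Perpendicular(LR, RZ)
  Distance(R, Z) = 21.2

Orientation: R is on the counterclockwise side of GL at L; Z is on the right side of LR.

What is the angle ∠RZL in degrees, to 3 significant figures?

61.3°

∠GLR = 129.5°, so LR runs at 19.1° + (180° − 129.5°) = 69.6° from the x-axis; with |LR| = 38.8, R = L + 38.8·(cos 69.6°, sin 69.6°) = (38.8, 45.1). LR ⟂ RZ; with |RZ| = 21.2 on the right of LR, Z = R + 21.2·(0.937, -0.349) = (58.7, 37.7). Then cos ∠RZL = ZR·ZL / (|ZR||ZL|), giving 61.3°.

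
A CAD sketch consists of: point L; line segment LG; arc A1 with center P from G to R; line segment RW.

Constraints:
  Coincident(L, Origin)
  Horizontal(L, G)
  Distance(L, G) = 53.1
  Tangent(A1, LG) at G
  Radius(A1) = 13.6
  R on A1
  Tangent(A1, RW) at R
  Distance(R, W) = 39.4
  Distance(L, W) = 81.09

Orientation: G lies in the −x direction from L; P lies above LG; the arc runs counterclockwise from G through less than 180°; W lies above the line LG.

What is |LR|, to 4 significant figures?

45.76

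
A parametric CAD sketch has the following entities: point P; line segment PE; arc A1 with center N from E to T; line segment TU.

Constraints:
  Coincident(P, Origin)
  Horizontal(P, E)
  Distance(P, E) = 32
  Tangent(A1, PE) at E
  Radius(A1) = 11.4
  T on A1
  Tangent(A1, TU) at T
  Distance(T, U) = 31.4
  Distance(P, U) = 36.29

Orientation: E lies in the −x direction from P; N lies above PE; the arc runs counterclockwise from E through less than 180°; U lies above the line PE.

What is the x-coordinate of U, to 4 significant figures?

-8.613

P is at the origin; PE is horizontal with |PE| = 32.0 and E on the −x side, so E = (-32.00, 0.000). The tangent condition forces NE to be normal to PE, so N = E + (0, 11.4) = (-32.00, 11.40). Since NT ⟂ TU (tangency), |NU| = √(11.4² + 31.4²) = 33.41 regardless of where T sits on A1. So U lies on both circle(P, 36.29) and circle(N, 33.41); the above-PE intersection is U = (-8.613, 35.25). T is the foot of the tangent from U: T = (-21.62, 6.676).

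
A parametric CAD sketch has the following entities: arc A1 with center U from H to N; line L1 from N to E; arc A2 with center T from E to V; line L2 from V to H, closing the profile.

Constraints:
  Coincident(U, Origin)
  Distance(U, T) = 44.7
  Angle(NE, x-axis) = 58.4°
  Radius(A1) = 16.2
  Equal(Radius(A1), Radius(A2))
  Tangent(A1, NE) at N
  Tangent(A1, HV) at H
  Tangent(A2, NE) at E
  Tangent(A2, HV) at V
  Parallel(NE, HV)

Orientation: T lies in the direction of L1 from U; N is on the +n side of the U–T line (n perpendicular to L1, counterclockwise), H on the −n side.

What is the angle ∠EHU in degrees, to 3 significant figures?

54.1°

Tangency of A1 to both parallel lines with radius 16.2 puts N and H at U ± 16.2·n: N = (-13.8, 8.49), H = (13.8, -8.49). Equal radii place E and V the same way about T: E = T + 16.2·n = (9.62, 46.6), V = T − 16.2·n = (37.2, 29.6). Then cos ∠EHU = HE·HU / (|HE||HU|), giving 54.1°.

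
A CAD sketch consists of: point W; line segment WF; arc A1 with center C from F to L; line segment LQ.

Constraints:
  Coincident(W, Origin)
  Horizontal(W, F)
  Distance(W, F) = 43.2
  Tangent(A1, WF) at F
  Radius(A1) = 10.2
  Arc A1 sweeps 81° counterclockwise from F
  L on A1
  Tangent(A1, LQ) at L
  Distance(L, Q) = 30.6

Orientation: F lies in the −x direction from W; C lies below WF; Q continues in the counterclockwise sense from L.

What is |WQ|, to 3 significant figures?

69.8

On A1, F sits at bearing 90° from C; an 81° counterclockwise sweep puts L at bearing 171°, so L = C + 10.2·(cos 171°, sin 171°) = (-53.3, -8.60). A1 meets LQ tangentially, so CL is at right angles to LQ, so LQ runs along (−sin 171°, cos 171°); with |LQ| = 30.6, Q = (-58.1, -38.8). Then |WQ| = |Q − W| = 69.8.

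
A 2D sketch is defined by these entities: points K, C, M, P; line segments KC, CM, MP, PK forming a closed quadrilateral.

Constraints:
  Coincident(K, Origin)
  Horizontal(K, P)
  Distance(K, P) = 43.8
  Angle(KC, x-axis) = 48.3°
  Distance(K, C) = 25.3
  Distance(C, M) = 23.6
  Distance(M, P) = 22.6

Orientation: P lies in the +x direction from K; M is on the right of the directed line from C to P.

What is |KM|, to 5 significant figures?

22.007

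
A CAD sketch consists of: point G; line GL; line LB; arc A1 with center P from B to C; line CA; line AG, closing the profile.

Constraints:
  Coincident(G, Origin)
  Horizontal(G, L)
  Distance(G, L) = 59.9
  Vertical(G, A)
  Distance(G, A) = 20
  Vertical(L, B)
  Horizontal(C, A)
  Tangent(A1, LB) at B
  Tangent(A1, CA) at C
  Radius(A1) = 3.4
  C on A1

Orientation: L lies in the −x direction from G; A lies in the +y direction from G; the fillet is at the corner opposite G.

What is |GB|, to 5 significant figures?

62.158

G is at the origin; GL is horizontal with |GL| = 59.9 and L on the −x side, so L = (-59.900, 0.0000). G and A share the same x with |GA| = 20.0 and A on the +y side, so A = (0.0000, 20.000). The virtual corner opposite G is at (-59.900, 20.000). A1 meets LB tangentially, so PB is at right angles to LB and the tangent condition forces PC to be normal to CA, with radius 3.4, so the center P sits 3.4 in from both sides at P = (-56.500, 16.600). That places the tangent points at B = (-59.900, 16.600) on LB and C = (-56.500, 20.000) on CA. Then |GB| = |B − G| = 62.158.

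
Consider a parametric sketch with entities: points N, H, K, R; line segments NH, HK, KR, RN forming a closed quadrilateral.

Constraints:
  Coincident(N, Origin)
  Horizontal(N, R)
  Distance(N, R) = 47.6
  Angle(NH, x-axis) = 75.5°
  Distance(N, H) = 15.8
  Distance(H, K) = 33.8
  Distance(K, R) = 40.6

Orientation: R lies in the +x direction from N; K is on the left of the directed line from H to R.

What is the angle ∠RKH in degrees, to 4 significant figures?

76.26°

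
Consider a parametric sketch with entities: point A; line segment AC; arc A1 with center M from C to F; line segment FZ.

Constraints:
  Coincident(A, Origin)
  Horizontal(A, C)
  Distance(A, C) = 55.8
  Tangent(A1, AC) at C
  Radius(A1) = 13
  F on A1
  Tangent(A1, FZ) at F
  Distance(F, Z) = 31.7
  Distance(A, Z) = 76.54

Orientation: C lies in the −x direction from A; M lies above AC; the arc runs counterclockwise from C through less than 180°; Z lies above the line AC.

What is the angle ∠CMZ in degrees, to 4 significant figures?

172.2°

Checks: |MF| = 13.00 ✓; ∠(MF, FZ) = 90.00° ✓; |FZ| = 31.70 ✓; |AZ| = 76.54 ✓.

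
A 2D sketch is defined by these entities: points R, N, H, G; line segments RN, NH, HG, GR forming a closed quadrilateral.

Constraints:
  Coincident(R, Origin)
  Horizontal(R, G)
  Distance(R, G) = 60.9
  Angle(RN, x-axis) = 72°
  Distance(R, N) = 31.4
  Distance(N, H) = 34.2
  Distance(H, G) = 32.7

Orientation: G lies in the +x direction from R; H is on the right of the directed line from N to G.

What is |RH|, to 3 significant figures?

28.2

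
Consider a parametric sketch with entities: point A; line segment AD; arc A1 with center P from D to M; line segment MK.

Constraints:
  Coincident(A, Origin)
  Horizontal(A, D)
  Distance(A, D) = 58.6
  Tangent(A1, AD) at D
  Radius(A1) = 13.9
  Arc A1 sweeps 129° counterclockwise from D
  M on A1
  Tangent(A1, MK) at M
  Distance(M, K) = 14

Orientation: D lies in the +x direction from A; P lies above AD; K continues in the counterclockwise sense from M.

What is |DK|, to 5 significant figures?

33.587

On A1, D sits at bearing -90° from P; a 129° counterclockwise sweep puts M at bearing 39°, so M = P + 13.9·(cos 39°, sin 39°) = (69.402, 22.648). Since A1 is tangent to MK there, PM ⟂ MK, so MK runs along (−sin 39°, cos 39°); with |MK| = 14.0, K = (60.592, 33.528). Then |DK| = |K − D| = 33.587.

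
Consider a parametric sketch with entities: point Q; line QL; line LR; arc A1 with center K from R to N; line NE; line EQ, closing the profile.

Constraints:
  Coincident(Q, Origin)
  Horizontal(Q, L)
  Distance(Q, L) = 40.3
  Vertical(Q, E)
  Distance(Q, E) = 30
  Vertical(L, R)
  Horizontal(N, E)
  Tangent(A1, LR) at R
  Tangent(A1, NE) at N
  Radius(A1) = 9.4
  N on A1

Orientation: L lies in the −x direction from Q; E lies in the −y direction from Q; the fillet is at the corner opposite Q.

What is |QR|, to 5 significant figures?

45.260

Q is at the origin; Q and L share the same y with |QL| = 40.3 and L on the −x side, so L = (-40.300, 0.0000). Q and E share the same x with |QE| = 30.0 and E on the −y side, so E = (0.0000, -30.000). The virtual corner opposite Q is at (-40.300, -30.000). The tangent condition forces KR to be normal to LR and tangency of A1 to NE means the radius KN is perpendicular to NE, with radius 9.4, so the center K sits 9.4 in from both sides at K = (-30.900, -20.600). That places the tangent points at R = (-40.300, -20.600) on LR and N = (-30.900, -30.000) on NE. Then |QR| = |R − Q| = 45.260.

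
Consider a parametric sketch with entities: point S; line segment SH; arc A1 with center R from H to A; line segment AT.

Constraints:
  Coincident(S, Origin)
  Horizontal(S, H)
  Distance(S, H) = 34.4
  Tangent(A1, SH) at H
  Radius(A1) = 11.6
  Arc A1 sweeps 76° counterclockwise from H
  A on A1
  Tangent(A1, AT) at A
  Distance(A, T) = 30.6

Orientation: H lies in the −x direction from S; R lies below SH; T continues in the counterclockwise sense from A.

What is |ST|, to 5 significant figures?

65.546

S is at the origin; S and H share the same y with |SH| = 34.4 and H on the −x side, so H = (-34.400, 0.0000). The tangent condition forces RH to be normal to SH, so R = H + (0, -11.6) = (-34.400, -11.600). On A1, H sits at bearing 90° from R; a 76° counterclockwise sweep puts A at bearing 166°, so A = R + 11.6·(cos 166°, sin 166°) = (-45.655, -8.7937). Tangency of A1 to AT means the radius RA is perpendicular to AT, so AT runs along (−sin 166°, cos 166°); with |AT| = 30.6, T = (-53.058, -38.485). Then |ST| = |T − S| = 65.546.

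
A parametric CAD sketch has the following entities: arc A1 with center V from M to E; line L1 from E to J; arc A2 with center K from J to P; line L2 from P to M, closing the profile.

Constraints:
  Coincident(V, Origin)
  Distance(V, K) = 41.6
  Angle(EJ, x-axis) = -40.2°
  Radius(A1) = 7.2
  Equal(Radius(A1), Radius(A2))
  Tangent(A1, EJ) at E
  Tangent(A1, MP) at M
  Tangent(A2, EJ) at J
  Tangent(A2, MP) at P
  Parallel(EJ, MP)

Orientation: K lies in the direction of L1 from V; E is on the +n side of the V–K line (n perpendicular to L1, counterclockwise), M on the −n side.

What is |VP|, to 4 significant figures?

42.22

The slot axis is L1's direction at -40.2°, so u = (cos -40.2°, sin -40.2°) = (0.7638, -0.6455) and n = (−sin -40.2°, cos -40.2°) = (0.6455, 0.7638). V is at the origin and K lies 41.6 along u from V, so K = 41.6·u = (31.77, -26.85). Tangency of A1 to both parallel lines with radius 7.2 puts E and M at V ± 7.2·n: E = (4.647, 5.499), M = (-4.647, -5.499). Equal radii place J and P the same way about K: J = K + 7.2·n = (36.42, -21.35), P = K − 7.2·n = (27.13, -32.35). Then |VP| = |P − V| = 42.22.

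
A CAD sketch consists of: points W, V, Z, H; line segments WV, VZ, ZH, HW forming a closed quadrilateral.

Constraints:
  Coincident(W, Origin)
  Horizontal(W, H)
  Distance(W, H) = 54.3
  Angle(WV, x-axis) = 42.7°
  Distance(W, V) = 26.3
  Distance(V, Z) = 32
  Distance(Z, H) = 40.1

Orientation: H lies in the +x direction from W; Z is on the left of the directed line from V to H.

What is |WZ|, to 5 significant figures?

58.290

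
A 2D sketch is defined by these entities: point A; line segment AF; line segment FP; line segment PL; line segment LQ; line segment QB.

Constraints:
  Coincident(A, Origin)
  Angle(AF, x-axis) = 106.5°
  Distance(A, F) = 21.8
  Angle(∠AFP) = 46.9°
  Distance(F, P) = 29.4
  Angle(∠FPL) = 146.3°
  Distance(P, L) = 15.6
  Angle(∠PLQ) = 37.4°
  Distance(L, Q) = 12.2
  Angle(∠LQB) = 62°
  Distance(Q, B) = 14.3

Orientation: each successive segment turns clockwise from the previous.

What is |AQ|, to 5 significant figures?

16.621

∠FPL = 146.3° gives PL at -60.300° from the x-axis; with |PL| = 15.6, L = (27.826, -5.8125). ∠PLQ = 37.4° gives LQ at 157.10° from the x-axis; with |LQ| = 12.2, Q = (16.587, -1.0652). Then |AQ| = |Q − A| = 16.621.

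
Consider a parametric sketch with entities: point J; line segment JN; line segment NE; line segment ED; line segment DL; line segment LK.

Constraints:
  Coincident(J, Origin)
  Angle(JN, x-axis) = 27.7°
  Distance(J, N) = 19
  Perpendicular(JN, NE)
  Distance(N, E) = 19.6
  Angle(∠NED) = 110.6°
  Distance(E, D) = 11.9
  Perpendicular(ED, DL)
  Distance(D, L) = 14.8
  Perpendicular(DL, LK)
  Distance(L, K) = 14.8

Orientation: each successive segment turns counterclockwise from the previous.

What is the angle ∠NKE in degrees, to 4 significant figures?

142.7°

J is at the origin; JN runs at 27.7° with length 19.0, so N = (16.82, 8.832). JN ⟂ NE, so NE runs at 117.7°; with |NE| = 19.6, E = (7.712, 26.19). ∠NED = 110.6° gives ED at -172.9° from the x-axis; with |ED| = 11.9, D = (-4.097, 24.71). The perpendicularity gives DL at right angles to ED, so DL runs at -82.90°; with |DL| = 14.8, L = (-2.268, 10.03). DL is perpendicular to LK, so LK runs at 7.100°; with |LK| = 14.8, K = (12.42, 11.86). Then cos ∠NKE = KN·KE / (|KN||KE|), giving 142.7°.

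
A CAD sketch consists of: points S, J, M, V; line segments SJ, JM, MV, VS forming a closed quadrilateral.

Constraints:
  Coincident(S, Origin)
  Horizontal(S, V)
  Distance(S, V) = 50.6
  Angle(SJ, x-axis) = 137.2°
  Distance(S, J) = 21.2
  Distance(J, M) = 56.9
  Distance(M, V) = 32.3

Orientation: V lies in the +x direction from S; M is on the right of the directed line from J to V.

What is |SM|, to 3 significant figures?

35.7

Checks: |JM| = 56.90 ✓; |MV| = 32.30 ✓.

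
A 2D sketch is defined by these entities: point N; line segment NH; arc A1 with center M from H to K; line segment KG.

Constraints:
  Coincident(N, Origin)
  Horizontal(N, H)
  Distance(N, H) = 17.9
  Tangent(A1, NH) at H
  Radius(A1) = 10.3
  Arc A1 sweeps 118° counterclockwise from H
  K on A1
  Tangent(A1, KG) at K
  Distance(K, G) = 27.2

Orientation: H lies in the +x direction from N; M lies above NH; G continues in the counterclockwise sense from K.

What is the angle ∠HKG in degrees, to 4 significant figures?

121.0°

N is at the origin; N and H share the same y with |NH| = 17.9 and H on the +x side, so H = (17.90, 0.000). A1 meets NH tangentially, so MH is at right angles to NH, so M = H + (0, 10.3) = (17.90, 10.30). On A1, H sits at bearing -90° from M; a 118° counterclockwise sweep puts K at bearing 28°, so K = M + 10.3·(cos 28°, sin 28°) = (26.99, 15.14). A1 meets KG tangentially, so MK is at right angles to KG, so KG runs along (−sin 28°, cos 28°); with |KG| = 27.2, G = (14.22, 39.15). Then cos ∠HKG = KH·KG / (|KH||KG|), giving 121.0°.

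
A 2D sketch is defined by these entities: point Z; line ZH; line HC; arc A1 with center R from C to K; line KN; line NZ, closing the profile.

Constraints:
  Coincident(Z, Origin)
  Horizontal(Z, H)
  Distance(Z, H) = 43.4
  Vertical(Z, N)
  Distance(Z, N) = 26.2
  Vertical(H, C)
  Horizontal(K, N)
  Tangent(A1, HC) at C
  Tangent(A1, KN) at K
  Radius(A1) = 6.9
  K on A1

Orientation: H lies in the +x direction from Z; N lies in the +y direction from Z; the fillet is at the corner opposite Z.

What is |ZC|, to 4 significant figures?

47.50

The virtual corner opposite Z is at (43.40, 26.20). A1 meets HC tangentially, so RC is at right angles to HC and tangency of A1 to KN means the radius RK is perpendicular to KN, with radius 6.9, so the center R sits 6.9 in from both sides at R = (36.50, 19.30). That places the tangent points at C = (43.40, 19.30) on HC and K = (36.50, 26.20) on KN. Then |ZC| = |C − Z| = 47.50.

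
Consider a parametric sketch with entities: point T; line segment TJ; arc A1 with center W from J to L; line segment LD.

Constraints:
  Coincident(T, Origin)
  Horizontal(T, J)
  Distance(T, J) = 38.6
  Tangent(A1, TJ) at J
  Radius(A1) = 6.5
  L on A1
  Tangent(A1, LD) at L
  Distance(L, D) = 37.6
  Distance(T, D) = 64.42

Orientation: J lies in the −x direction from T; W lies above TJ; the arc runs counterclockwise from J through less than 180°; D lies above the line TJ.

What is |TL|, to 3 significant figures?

33.9

T is at the origin; T and J share the same y with |TJ| = 38.6 and J on the −x side, so J = (-38.6, 0.00). Since A1 is tangent to TJ there, WJ ⟂ TJ, so W = J + (0, 6.5) = (-38.6, 6.50). Since WL ⟂ LD (tangency), |WD| = √(6.5² + 37.6²) = 38.2 regardless of where L sits on A1. So D lies on both circle(T, 64.42) and circle(W, 38.2); the above-TJ intersection is D = (-47.4, 43.6). L is the foot of the tangent from D: L = (-32.6, 9.05).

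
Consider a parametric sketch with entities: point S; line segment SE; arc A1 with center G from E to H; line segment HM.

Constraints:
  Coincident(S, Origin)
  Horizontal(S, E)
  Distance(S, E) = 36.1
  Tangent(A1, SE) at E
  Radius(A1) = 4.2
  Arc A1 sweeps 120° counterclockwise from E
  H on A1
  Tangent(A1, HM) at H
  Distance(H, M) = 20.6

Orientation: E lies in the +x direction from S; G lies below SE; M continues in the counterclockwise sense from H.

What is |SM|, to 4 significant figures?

49.11

S is at the origin; S and E share the same y with |SE| = 36.1 and E on the +x side, so E = (36.10, 0.000). A1 meets SE tangentially, so GE is at right angles to SE, so G = E + (0, -4.2) = (36.10, -4.200). On A1, E sits at bearing 90° from G; a 120° counterclockwise sweep puts H at bearing 210°, so H = G + 4.2·(cos 210°, sin 210°) = (32.46, -6.300). Tangency of A1 to HM means the radius GH is perpendicular to HM, so HM runs along (−sin 210°, cos 210°); with |HM| = 20.6, M = (42.76, -24.14). Then |SM| = |M − S| = 49.11.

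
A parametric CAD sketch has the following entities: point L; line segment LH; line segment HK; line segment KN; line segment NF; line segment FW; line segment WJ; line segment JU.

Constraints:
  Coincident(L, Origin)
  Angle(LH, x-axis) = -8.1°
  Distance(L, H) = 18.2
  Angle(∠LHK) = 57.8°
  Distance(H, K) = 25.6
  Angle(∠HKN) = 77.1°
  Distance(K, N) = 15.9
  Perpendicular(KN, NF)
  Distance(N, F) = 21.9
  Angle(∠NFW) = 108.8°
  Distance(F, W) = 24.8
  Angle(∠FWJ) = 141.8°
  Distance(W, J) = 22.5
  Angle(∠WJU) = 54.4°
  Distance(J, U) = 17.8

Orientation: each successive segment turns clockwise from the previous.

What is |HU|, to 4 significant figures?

23.66

L is at the origin; LH runs at -8.1° with length 18.2, so H = (18.02, -2.564). ∠LHK = 57.8° gives HK at -130.3° from the x-axis; with |HK| = 25.6, K = (1.461, -22.09). ∠HKN = 77.1° gives KN at 126.8° from the x-axis; with |KN| = 15.9, N = (-8.064, -9.357). KN ⟂ NF, so NF runs at 36.80°; with |NF| = 21.9, F = (9.472, 3.762). ∠NFW = 108.8° gives FW at -34.40° from the x-axis; with |FW| = 24.8, W = (29.93, -10.25). ∠FWJ = 141.8° gives WJ at -72.60° from the x-axis; with |WJ| = 22.5, J = (36.66, -31.72). ∠WJU = 54.4° gives JU at 161.8° from the x-axis; with |JU| = 17.8, U = (19.75, -26.16). Then |HU| = |U − H| = 23.66.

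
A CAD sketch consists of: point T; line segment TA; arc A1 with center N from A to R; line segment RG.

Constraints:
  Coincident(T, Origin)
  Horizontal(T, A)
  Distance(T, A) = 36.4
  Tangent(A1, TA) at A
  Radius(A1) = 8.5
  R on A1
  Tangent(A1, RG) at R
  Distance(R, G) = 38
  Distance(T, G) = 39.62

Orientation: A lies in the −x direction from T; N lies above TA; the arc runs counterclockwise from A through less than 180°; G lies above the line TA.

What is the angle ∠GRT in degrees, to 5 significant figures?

70.838°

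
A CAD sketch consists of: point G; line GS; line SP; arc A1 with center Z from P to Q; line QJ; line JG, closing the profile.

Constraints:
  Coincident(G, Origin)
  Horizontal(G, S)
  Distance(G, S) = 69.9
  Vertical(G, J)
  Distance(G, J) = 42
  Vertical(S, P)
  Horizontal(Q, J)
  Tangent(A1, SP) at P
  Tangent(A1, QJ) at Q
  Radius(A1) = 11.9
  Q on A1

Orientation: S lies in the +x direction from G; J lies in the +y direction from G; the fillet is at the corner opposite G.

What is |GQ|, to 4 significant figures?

71.61

G is at the origin; GS is horizontal with |GS| = 69.9 and S on the +x side, so S = (69.90, 0.000). GJ is vertical with |GJ| = 42.0 and J on the +y side, so J = (0.000, 42.00). The virtual corner opposite G is at (69.90, 42.00). Tangency of A1 to SP means the radius ZP is perpendicular to SP and since A1 is tangent to QJ there, ZQ ⟂ QJ, with radius 11.9, so the center Z sits 11.9 in from both sides at Z = (58.00, 30.10). That places the tangent points at P = (69.90, 30.10) on SP and Q = (58.00, 42.00) on QJ. Then |GQ| = |Q − G| = 71.61.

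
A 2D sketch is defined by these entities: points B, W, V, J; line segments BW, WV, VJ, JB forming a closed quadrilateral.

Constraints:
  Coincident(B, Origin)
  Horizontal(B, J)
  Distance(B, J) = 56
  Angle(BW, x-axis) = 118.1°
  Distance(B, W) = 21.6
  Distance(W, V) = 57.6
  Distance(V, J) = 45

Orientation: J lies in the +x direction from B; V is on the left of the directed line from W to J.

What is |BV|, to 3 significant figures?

60.2

Checks: |WV| = 57.60 ✓; |VJ| = 45.00 ✓.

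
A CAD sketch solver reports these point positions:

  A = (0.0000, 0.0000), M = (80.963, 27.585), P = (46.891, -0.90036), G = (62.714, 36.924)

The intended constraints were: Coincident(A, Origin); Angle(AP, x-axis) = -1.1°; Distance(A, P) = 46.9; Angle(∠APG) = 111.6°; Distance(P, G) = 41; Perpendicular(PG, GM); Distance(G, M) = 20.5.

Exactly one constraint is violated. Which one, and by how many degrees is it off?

Perpendicular(PG, GM) — off by 4.40°.

A = (0.00, 0.00) ✓; AP at -1.100° ✓; |AP| = 46.90 ✓; ∠APG = 111.6° ✓; |PG| = 41.00 ✓; ∠(PG, GM) = 94.40° ✗; |GM| = 20.50 ✓.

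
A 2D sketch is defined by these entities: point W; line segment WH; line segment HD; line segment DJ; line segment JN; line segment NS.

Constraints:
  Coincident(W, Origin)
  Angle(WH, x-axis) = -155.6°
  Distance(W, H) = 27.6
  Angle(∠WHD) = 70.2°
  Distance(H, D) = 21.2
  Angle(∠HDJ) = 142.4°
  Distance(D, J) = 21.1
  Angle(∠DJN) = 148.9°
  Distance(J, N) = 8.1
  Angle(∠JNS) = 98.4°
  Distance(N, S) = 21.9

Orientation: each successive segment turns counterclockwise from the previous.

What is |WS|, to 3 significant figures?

13.6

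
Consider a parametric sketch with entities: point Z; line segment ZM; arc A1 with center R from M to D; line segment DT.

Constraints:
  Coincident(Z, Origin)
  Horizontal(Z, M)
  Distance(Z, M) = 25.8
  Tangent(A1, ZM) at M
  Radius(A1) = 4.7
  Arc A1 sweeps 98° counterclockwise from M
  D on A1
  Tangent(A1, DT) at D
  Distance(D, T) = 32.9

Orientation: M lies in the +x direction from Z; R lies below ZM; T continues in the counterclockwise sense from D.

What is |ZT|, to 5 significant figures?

45.834

Z is at the origin; Z and M share the same y with |ZM| = 25.8 and M on the +x side, so M = (25.800, 0.0000). Tangency of A1 to ZM means the radius RM is perpendicular to ZM, so R = M + (0, -4.7) = (25.800, -4.7000). On A1, M sits at bearing 90° from R; a 98° counterclockwise sweep puts D at bearing 188°, so D = R + 4.7·(cos 188°, sin 188°) = (21.146, -5.3541). Tangency of A1 to DT means the radius RD is perpendicular to DT, so DT runs along (−sin 188°, cos 188°); with |DT| = 32.9, T = (25.725, -37.934). Then |ZT| = |T − Z| = 45.834.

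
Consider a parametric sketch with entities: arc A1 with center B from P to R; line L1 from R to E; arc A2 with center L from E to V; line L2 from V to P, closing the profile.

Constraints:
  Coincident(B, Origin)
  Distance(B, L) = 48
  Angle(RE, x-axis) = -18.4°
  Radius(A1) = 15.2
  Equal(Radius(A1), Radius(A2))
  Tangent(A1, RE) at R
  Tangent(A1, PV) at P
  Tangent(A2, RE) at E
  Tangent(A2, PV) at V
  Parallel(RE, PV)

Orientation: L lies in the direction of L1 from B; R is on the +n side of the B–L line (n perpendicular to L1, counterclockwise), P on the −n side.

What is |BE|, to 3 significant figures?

50.3

The slot axis is L1's direction at -18.4°, so u = (cos -18.4°, sin -18.4°) = (0.949, -0.316) and n = (−sin -18.4°, cos -18.4°) = (0.316, 0.949). B is at the origin and L lies 48.0 along u from B, so L = 48.0·u = (45.5, -15.2). Tangency of A1 to both parallel lines with radius 15.2 puts R and P at B ± 15.2·n: R = (4.80, 14.4), P = (-4.80, -14.4). Equal radii place E and V the same way about L: E = L + 15.2·n = (50.3, -0.728), V = L − 15.2·n = (40.7, -29.6). Then |BE| = |E − B| = 50.3.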